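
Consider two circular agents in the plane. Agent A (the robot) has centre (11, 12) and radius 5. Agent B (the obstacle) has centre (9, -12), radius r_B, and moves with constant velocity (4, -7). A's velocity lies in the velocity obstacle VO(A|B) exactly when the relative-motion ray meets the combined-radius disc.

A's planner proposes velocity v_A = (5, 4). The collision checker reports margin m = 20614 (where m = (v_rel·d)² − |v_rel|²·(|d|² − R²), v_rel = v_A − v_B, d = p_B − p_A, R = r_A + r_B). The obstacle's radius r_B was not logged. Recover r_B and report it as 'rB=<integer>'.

m = 20614
d = (-2, -24);  v_rel = (1, 11),  |v_rel|² = 122
v_rel×d = (1)·(-24) − (11)·(-2) = -2
since m = R²·122 − (-2)²:  R² = (4 + 20614) / 122 = 169
R = √169 = 13  ⇒  r_B = 13 − 5 = 8

rB=8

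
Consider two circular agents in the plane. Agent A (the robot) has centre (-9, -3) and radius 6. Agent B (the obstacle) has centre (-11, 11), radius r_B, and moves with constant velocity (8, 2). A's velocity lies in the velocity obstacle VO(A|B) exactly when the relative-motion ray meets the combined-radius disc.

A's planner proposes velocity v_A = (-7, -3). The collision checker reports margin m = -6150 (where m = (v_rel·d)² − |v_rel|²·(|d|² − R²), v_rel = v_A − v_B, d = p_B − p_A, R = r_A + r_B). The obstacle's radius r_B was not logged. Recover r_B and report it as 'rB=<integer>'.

m = -6150
d = (-2, 14);  v_rel = (-15, -5),  |v_rel|² = 250
v_rel×d = (-15)·(14) − (-5)·(-2) = -220
since m = R²·250 − (-220)²:  R² = (48400 + -6150) / 250 = 169
R = √169 = 13  ⇒  r_B = 13 − 6 = 7

rB=7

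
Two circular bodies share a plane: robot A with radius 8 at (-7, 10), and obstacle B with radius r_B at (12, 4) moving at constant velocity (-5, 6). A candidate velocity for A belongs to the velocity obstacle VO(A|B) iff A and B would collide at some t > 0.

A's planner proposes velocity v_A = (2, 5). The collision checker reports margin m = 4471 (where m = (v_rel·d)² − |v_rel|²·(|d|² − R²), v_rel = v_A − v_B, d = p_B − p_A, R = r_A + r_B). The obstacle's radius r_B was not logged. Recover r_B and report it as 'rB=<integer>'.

m = 4471
d = (19, -6);  v_rel = (7, -1),  |v_rel|² = 50
v_rel×d = (7)·(-6) − (-1)·(19) = -23
since m = R²·50 − (-23)²:  R² = (529 + 4471) / 50 = 100
R = √100 = 10  ⇒  r_B = 10 − 8 = 2

rB=2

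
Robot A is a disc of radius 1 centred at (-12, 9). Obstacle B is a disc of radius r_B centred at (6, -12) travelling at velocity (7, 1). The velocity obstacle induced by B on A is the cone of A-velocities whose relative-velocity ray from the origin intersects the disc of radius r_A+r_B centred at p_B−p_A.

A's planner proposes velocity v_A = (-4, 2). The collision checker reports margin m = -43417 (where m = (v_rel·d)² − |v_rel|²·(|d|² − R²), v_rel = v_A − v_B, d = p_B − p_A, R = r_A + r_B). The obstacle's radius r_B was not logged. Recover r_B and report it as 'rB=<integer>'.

m = -43417
d = (18, -21);  v_rel = (-11, 1),  |v_rel|² = 122
v_rel×d = (-11)·(-21) − (1)·(18) = 213
since m = R²·122 − 213²:  R² = (45369 + -43417) / 122 = 16
R = √16 = 4  ⇒  r_B = 4 − 1 = 3

rB=3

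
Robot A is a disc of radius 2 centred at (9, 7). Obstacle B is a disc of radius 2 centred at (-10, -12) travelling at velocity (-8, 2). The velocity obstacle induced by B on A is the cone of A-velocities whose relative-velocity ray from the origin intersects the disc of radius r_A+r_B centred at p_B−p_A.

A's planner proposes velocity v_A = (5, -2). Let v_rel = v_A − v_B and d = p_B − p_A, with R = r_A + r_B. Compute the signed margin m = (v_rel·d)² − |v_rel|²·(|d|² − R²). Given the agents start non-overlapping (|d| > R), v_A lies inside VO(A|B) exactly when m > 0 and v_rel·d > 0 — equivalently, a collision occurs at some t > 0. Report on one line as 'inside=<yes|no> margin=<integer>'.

d = (-19, -19),  |d|² = 722;  R = 2+2 = 4,  c = 722−4² = 706
v_rel = (13, -4),  |v_rel|² = 185;  v_rel·d = (13)·(-19) + (-4)·(-19) = -171
185·t² + 342·t + 706 = 0  ⇒  m = (-171)² − 185·706 = -101369
m = -101369 < 0,  v_rel·d = -171 < 0  ⇒  outside

inside=no margin=-101369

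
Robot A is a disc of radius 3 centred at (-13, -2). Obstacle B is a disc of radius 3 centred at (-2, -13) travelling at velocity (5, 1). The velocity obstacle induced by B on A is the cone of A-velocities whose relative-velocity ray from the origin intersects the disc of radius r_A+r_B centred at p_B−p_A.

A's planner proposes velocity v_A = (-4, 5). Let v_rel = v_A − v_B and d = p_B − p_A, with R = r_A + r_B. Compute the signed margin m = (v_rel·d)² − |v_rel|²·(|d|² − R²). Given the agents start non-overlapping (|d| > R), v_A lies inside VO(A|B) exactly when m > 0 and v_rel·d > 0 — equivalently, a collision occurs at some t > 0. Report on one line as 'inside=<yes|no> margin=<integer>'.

d = (11, -11),  |d|² = 242;  R = 3+3 = 6,  c = 242−6² = 206
v_rel = (-9, 4),  |v_rel|² = 97;  v_rel·d = (-9)·(11) + (4)·(-11) = -143
97·t² + 286·t + 206 = 0  ⇒  m = (-143)² − 97·206 = 467
m = 467 > 0,  v_rel·d = -143 < 0  ⇒  outside

inside=no margin=467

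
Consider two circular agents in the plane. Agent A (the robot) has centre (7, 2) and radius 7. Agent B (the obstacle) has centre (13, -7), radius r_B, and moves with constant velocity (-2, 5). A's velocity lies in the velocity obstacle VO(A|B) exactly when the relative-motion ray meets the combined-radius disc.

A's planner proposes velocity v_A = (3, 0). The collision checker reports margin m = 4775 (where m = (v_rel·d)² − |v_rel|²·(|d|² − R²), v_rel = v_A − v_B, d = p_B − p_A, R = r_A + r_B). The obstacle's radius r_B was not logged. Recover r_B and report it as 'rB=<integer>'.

m = 4775
d = (6, -9);  v_rel = (5, -5),  |v_rel|² = 50
v_rel×d = (5)·(-9) − (-5)·(6) = -15
since m = R²·50 − (-15)²:  R² = (225 + 4775) / 50 = 100
R = √100 = 10  ⇒  r_B = 10 − 7 = 3

rB=3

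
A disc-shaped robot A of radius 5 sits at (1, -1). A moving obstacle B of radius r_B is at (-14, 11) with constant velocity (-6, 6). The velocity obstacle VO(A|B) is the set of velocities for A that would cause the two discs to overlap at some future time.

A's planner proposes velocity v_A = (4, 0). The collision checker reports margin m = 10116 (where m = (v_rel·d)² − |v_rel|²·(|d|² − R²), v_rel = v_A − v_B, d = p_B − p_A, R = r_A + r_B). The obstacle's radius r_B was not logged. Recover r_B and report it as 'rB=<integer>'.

m = 10116
d = (-15, 12);  v_rel = (10, -6),  |v_rel|² = 136
v_rel×d = (10)·(12) − (-6)·(-15) = 30
since m = R²·136 − 30²:  R² = (900 + 10116) / 136 = 81
R = √81 = 9  ⇒  r_B = 9 − 5 = 4

rB=4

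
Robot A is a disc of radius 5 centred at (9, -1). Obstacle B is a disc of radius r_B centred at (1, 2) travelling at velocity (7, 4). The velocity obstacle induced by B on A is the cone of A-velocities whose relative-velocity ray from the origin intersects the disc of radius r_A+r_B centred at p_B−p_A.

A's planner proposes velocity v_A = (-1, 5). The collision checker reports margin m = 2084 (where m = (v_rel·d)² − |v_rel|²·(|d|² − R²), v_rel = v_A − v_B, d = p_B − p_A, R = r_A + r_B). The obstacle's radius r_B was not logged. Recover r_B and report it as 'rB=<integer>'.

m = 2084
d = (-8, 3);  v_rel = (-8, 1),  |v_rel|² = 65
v_rel×d = (-8)·(3) − (1)·(-8) = -16
since m = R²·65 − (-16)²:  R² = (256 + 2084) / 65 = 36
R = √36 = 6  ⇒  r_B = 6 − 5 = 1

rB=1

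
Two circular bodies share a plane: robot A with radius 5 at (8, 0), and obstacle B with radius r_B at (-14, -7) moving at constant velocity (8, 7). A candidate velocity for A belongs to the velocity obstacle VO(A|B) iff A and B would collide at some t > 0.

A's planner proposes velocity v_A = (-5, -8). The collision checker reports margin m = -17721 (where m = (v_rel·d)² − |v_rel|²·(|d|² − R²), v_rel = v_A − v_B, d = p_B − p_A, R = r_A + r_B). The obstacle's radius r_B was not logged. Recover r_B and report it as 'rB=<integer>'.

m = -17721
d = (-22, -7);  v_rel = (-13, -15),  |v_rel|² = 394
v_rel×d = (-13)·(-7) − (-15)·(-22) = -239
since m = R²·394 − (-239)²:  R² = (57121 + -17721) / 394 = 100
R = √100 = 10  ⇒  r_B = 10 − 5 = 5

rB=5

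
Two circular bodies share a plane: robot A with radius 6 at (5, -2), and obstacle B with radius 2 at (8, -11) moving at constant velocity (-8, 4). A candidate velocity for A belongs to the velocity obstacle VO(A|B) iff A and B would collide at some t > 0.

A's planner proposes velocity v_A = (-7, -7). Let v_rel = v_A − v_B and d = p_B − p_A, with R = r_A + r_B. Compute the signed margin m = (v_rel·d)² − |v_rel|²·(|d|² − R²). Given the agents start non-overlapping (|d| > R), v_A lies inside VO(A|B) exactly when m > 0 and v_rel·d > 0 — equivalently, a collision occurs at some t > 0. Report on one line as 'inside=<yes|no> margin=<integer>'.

d = (3, -9),  |d|² = 90;  R = 6+2 = 8,  c = 90−8² = 26
v_rel = (1, -11),  |v_rel|² = 122;  v_rel·d = (1)·(3) + (-11)·(-9) = 102
122·t² − 204·t + 26 = 0  ⇒  m = 102² − 122·26 = 7232
m = 7232 > 0,  v_rel·d = 102 > 0  ⇒  inside

inside=yes margin=7232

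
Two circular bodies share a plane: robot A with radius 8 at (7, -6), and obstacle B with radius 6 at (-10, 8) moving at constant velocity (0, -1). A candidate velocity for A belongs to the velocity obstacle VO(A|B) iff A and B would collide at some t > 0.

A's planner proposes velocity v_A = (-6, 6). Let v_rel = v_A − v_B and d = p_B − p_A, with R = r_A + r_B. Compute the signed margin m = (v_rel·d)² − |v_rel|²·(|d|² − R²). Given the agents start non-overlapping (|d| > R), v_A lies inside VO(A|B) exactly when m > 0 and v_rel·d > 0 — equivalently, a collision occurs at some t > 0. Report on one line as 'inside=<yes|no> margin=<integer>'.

d = (-17, 14),  |d|² = 485;  R = 8+6 = 14,  c = 485−14² = 289
v_rel = (-6, 7),  |v_rel|² = 85;  v_rel·d = (-6)·(-17) + (7)·(14) = 200
85·t² − 400·t + 289 = 0  ⇒  m = 200² − 85·289 = 15435
m = 15435 > 0,  v_rel·d = 200 > 0  ⇒  inside

inside=yes margin=15435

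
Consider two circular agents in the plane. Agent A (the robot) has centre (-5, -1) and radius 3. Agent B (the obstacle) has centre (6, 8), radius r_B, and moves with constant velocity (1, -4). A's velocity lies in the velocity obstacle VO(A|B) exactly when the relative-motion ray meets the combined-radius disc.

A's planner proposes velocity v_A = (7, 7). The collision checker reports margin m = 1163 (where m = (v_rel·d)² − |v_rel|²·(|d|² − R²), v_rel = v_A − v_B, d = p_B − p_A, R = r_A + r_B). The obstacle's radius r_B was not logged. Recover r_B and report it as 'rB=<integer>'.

m = 1163
d = (11, 9);  v_rel = (6, 11),  |v_rel|² = 157
v_rel×d = (6)·(9) − (11)·(11) = -67
since m = R²·157 − (-67)²:  R² = (4489 + 1163) / 157 = 36
R = √36 = 6  ⇒  r_B = 6 − 3 = 3

rB=3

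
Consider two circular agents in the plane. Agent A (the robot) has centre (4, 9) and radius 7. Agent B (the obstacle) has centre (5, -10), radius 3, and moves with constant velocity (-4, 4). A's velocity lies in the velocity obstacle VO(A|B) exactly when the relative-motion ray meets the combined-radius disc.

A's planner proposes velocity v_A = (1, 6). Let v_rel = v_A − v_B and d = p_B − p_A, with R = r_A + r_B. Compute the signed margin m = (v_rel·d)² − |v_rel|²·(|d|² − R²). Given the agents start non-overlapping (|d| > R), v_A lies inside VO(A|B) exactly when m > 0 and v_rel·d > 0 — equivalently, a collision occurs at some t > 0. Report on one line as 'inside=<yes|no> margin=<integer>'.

d = (1, -19),  |d|² = 362;  R = 7+3 = 10,  c = 362−10² = 262
v_rel = (5, 2),  |v_rel|² = 29;  v_rel·d = (5)·(1) + (2)·(-19) = -33
29·t² + 66·t + 262 = 0  ⇒  m = (-33)² − 29·262 = -6509
m = -6509 < 0,  v_rel·d = -33 < 0  ⇒  outside

inside=no margin=-6509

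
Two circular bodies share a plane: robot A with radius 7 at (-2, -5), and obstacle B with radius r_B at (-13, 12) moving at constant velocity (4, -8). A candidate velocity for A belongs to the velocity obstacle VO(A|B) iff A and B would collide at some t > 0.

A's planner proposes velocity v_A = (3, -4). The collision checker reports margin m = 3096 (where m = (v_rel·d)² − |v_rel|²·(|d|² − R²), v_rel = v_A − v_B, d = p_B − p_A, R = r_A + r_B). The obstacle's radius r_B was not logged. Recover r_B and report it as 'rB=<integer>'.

m = 3096
d = (-11, 17);  v_rel = (-1, 4),  |v_rel|² = 17
v_rel×d = (-1)·(17) − (4)·(-11) = 27
since m = R²·17 − 27²:  R² = (729 + 3096) / 17 = 225
R = √225 = 15  ⇒  r_B = 15 − 7 = 8

rB=8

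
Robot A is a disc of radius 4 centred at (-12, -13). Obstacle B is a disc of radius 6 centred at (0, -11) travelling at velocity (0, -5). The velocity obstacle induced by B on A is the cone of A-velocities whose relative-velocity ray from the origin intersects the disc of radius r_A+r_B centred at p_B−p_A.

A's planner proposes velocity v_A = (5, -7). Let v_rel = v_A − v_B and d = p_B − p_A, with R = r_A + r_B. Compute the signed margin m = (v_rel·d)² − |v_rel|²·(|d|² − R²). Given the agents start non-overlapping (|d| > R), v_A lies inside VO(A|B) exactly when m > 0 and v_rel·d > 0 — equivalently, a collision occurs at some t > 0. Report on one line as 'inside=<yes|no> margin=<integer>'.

d = (12, 2),  |d|² = 148;  R = 4+6 = 10,  c = 148−10² = 48
v_rel = (5, -2),  |v_rel|² = 29;  v_rel·d = (5)·(12) + (-2)·(2) = 56
29·t² − 112·t + 48 = 0  ⇒  m = 56² − 29·48 = 1744
m = 1744 > 0,  v_rel·d = 56 > 0  ⇒  inside

inside=yes margin=1744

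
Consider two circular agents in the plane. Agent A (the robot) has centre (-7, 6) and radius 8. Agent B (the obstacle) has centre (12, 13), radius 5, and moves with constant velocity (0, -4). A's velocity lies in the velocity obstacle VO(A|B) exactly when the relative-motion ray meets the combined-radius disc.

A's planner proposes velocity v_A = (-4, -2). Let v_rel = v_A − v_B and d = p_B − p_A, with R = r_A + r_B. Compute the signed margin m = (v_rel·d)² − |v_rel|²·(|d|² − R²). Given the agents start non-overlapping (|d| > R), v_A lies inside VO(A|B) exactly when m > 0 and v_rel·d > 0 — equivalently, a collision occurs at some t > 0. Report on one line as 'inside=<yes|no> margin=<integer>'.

d = (19, 7),  |d|² = 410;  R = 8+5 = 13,  c = 410−13² = 241
v_rel = (-4, 2),  |v_rel|² = 20;  v_rel·d = (-4)·(19) + (2)·(7) = -62
20·t² + 124·t + 241 = 0  ⇒  m = (-62)² − 20·241 = -976
m = -976 < 0,  v_rel·d = -62 < 0  ⇒  outside

inside=no margin=-976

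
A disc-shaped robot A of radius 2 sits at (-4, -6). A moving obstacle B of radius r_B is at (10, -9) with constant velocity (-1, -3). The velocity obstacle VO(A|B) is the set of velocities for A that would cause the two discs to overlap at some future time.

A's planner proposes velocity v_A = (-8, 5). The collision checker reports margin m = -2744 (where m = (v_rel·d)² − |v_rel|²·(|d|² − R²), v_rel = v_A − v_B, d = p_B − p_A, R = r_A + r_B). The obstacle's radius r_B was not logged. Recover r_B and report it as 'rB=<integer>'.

m = -2744
d = (14, -3);  v_rel = (-7, 8),  |v_rel|² = 113
v_rel×d = (-7)·(-3) − (8)·(14) = -91
since m = R²·113 − (-91)²:  R² = (8281 + -2744) / 113 = 49
R = √49 = 7  ⇒  r_B = 7 − 2 = 5

rB=5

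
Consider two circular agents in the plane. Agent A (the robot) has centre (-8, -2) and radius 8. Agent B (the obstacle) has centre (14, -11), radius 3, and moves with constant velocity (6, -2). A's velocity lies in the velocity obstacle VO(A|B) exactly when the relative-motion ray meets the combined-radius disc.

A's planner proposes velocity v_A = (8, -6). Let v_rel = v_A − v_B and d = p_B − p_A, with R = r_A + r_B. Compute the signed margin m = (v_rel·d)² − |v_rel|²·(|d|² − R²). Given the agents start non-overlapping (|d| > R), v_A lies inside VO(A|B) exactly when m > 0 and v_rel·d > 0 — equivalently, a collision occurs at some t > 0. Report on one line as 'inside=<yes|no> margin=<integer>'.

d = (22, -9),  |d|² = 565;  R = 8+3 = 11,  c = 565−11² = 444
v_rel = (2, -4),  |v_rel|² = 20;  v_rel·d = (2)·(22) + (-4)·(-9) = 80
20·t² − 160·t + 444 = 0  ⇒  m = 80² − 20·444 = -2480
m = -2480 < 0,  v_rel·d = 80 > 0  ⇒  outside

inside=no margin=-2480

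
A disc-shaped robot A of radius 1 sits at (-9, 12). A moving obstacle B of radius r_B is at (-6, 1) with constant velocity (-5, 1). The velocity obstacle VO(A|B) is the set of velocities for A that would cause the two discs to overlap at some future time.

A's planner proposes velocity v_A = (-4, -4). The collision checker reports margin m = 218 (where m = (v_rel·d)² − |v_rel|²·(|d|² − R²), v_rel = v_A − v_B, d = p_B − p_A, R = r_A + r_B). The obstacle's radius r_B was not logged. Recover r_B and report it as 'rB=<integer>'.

m = 218
d = (3, -11);  v_rel = (1, -5),  |v_rel|² = 26
v_rel×d = (1)·(-11) − (-5)·(3) = 4
since m = R²·26 − 4²:  R² = (16 + 218) / 26 = 9
R = √9 = 3  ⇒  r_B = 3 − 1 = 2

rB=2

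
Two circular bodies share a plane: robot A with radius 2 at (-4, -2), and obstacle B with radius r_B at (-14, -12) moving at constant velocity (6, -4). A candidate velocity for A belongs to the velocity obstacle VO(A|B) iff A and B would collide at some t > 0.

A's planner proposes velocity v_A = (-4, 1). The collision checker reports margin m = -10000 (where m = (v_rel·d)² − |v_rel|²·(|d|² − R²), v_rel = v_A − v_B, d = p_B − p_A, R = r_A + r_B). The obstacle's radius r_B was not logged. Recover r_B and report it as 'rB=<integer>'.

m = -10000
d = (-10, -10);  v_rel = (-10, 5),  |v_rel|² = 125
v_rel×d = (-10)·(-10) − (5)·(-10) = 150
since m = R²·125 − 150²:  R² = (22500 + -10000) / 125 = 100
R = √100 = 10  ⇒  r_B = 10 − 2 = 8

rB=8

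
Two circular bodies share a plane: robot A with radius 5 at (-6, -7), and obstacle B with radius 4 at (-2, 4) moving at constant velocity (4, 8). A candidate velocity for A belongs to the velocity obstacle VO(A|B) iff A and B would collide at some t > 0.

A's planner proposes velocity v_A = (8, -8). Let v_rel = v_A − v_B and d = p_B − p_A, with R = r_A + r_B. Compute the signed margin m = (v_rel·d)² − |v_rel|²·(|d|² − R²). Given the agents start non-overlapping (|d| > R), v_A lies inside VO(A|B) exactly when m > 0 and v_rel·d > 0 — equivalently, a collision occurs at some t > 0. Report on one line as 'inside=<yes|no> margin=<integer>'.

d = (4, 11),  |d|² = 137;  R = 5+4 = 9,  c = 137−9² = 56
v_rel = (4, -16),  |v_rel|² = 272;  v_rel·d = (4)·(4) + (-16)·(11) = -160
272·t² + 320·t + 56 = 0  ⇒  m = (-160)² − 272·56 = 10368
m = 10368 > 0,  v_rel·d = -160 < 0  ⇒  outside

inside=no margin=10368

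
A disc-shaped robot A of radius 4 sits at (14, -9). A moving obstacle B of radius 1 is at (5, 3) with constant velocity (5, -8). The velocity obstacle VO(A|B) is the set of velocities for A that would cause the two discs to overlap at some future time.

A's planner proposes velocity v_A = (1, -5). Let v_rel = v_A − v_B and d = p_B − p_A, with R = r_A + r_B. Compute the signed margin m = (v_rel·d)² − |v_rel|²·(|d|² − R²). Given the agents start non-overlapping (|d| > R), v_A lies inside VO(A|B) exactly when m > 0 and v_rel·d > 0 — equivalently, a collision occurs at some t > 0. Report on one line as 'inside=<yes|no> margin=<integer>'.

d = (-9, 12),  |d|² = 225;  R = 4+1 = 5,  c = 225−5² = 200
v_rel = (-4, 3),  |v_rel|² = 25;  v_rel·d = (-4)·(-9) + (3)·(12) = 72
25·t² − 144·t + 200 = 0  ⇒  m = 72² − 25·200 = 184
m = 184 > 0,  v_rel·d = 72 > 0  ⇒  inside

inside=yes margin=184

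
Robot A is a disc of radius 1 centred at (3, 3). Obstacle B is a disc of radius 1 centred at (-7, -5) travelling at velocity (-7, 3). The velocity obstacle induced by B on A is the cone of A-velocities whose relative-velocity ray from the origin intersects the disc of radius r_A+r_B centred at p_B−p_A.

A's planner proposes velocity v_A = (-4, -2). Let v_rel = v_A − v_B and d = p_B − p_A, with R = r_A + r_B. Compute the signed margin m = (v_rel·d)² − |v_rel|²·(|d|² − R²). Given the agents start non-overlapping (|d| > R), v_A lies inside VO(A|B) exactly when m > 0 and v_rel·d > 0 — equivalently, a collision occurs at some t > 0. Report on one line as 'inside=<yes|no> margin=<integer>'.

d = (-10, -8),  |d|² = 164;  R = 1+1 = 2,  c = 164−2² = 160
v_rel = (3, -5),  |v_rel|² = 34;  v_rel·d = (3)·(-10) + (-5)·(-8) = 10
34·t² − 20·t + 160 = 0  ⇒  m = 10² − 34·160 = -5340
m = -5340 < 0,  v_rel·d = 10 > 0  ⇒  outside

inside=no margin=-5340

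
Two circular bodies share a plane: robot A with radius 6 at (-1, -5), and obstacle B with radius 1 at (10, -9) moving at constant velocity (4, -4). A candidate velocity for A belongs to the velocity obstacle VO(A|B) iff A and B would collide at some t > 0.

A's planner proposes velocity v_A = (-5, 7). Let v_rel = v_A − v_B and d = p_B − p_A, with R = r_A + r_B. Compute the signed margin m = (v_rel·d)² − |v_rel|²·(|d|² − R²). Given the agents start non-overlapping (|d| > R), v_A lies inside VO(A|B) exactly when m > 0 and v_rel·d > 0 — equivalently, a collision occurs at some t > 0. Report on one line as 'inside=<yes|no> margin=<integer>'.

d = (11, -4),  |d|² = 137;  R = 6+1 = 7,  c = 137−7² = 88
v_rel = (-9, 11),  |v_rel|² = 202;  v_rel·d = (-9)·(11) + (11)·(-4) = -143
202·t² + 286·t + 88 = 0  ⇒  m = (-143)² − 202·88 = 2673
m = 2673 > 0,  v_rel·d = -143 < 0  ⇒  outside

inside=no margin=2673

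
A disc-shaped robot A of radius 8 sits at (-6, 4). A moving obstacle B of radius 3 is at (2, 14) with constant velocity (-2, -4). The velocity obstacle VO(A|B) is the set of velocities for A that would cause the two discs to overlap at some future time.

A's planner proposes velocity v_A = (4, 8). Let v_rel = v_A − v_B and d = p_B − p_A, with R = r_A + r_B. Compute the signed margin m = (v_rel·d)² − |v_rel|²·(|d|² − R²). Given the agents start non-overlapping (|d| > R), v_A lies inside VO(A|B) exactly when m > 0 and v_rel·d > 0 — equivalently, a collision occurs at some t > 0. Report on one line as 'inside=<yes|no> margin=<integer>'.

d = (8, 10),  |d|² = 164;  R = 8+3 = 11,  c = 164−11² = 43
v_rel = (6, 12),  |v_rel|² = 180;  v_rel·d = (6)·(8) + (12)·(10) = 168
180·t² − 336·t + 43 = 0  ⇒  m = 168² − 180·43 = 20484
m = 20484 > 0,  v_rel·d = 168 > 0  ⇒  inside

inside=yes margin=20484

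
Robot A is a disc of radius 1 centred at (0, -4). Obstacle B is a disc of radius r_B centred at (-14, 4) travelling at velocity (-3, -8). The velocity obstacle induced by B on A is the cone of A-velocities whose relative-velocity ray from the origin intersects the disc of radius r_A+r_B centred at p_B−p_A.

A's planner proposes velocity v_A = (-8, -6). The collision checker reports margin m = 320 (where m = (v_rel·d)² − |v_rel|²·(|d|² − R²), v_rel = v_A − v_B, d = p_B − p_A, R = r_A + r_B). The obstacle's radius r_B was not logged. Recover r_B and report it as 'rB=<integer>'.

m = 320
d = (-14, 8);  v_rel = (-5, 2),  |v_rel|² = 29
v_rel×d = (-5)·(8) − (2)·(-14) = -12
since m = R²·29 − (-12)²:  R² = (144 + 320) / 29 = 16
R = √16 = 4  ⇒  r_B = 4 − 1 = 3

rB=3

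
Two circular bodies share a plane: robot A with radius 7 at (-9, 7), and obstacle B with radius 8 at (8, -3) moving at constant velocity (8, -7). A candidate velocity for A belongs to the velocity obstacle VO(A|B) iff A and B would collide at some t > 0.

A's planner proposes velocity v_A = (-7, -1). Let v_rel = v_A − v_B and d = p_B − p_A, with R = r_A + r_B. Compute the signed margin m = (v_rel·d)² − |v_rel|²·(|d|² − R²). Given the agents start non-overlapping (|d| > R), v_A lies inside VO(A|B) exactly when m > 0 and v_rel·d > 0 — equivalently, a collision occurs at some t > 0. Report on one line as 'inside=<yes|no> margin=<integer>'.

d = (17, -10),  |d|² = 389;  R = 7+8 = 15,  c = 389−15² = 164
v_rel = (-15, 6),  |v_rel|² = 261;  v_rel·d = (-15)·(17) + (6)·(-10) = -315
261·t² + 630·t + 164 = 0  ⇒  m = (-315)² − 261·164 = 56421
m = 56421 > 0,  v_rel·d = -315 < 0  ⇒  outside

inside=no margin=56421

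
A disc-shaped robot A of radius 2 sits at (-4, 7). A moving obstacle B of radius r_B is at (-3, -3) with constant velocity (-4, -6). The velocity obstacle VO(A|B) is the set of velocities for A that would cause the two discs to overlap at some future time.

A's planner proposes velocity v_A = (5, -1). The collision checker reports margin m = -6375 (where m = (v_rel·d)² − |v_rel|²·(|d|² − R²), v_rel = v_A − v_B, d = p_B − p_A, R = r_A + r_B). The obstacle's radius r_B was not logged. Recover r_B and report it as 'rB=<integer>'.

m = -6375
d = (1, -10);  v_rel = (9, 5),  |v_rel|² = 106
v_rel×d = (9)·(-10) − (5)·(1) = -95
since m = R²·106 − (-95)²:  R² = (9025 + -6375) / 106 = 25
R = √25 = 5  ⇒  r_B = 5 − 2 = 3

rB=3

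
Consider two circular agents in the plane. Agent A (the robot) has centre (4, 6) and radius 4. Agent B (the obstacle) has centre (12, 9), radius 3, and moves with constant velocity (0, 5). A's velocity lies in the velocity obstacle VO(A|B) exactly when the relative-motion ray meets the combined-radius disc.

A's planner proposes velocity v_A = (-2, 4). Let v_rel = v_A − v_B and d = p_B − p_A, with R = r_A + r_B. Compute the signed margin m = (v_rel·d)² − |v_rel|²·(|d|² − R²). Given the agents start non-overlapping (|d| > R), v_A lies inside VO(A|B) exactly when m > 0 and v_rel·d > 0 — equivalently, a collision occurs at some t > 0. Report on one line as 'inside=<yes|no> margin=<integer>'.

d = (8, 3),  |d|² = 73;  R = 4+3 = 7,  c = 73−7² = 24
v_rel = (-2, -1),  |v_rel|² = 5;  v_rel·d = (-2)·(8) + (-1)·(3) = -19
5·t² + 38·t + 24 = 0  ⇒  m = (-19)² − 5·24 = 241
m = 241 > 0,  v_rel·d = -19 < 0  ⇒  outside

inside=no margin=241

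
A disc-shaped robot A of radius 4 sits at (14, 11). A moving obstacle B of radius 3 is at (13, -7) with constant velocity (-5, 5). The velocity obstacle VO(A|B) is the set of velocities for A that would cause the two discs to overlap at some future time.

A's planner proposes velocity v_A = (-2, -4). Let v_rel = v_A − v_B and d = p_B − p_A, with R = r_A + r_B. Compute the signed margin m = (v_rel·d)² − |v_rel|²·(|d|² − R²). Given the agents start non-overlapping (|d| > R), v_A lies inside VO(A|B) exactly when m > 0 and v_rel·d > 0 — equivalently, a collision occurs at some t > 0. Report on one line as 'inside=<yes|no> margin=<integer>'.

d = (-1, -18),  |d|² = 325;  R = 4+3 = 7,  c = 325−7² = 276
v_rel = (3, -9),  |v_rel|² = 90;  v_rel·d = (3)·(-1) + (-9)·(-18) = 159
90·t² − 318·t + 276 = 0  ⇒  m = 159² − 90·276 = 441
m = 441 > 0,  v_rel·d = 159 > 0  ⇒  inside

inside=yes margin=441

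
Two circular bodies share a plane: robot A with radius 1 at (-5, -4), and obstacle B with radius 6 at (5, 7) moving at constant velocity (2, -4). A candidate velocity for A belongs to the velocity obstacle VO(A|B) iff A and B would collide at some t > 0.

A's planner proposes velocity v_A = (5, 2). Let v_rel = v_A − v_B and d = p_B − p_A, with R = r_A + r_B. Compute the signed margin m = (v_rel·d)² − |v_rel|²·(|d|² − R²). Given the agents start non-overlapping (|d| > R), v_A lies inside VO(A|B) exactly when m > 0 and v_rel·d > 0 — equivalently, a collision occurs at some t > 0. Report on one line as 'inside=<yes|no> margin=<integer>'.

d = (10, 11),  |d|² = 221;  R = 1+6 = 7,  c = 221−7² = 172
v_rel = (3, 6),  |v_rel|² = 45;  v_rel·d = (3)·(10) + (6)·(11) = 96
45·t² − 192·t + 172 = 0  ⇒  m = 96² − 45·172 = 1476
m = 1476 > 0,  v_rel·d = 96 > 0  ⇒  inside

inside=yes margin=1476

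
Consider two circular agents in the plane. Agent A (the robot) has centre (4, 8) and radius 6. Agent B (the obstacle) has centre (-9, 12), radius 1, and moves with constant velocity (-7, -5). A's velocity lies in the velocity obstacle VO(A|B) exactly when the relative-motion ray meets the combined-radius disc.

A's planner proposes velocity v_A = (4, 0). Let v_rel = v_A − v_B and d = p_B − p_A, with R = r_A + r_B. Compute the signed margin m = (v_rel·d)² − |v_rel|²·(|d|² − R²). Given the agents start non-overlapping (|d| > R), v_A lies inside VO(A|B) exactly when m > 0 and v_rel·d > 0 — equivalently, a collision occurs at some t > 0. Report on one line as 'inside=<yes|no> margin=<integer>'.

d = (-13, 4),  |d|² = 185;  R = 6+1 = 7,  c = 185−7² = 136
v_rel = (11, 5),  |v_rel|² = 146;  v_rel·d = (11)·(-13) + (5)·(4) = -123
146·t² + 246·t + 136 = 0  ⇒  m = (-123)² − 146·136 = -4727
m = -4727 < 0,  v_rel·d = -123 < 0  ⇒  outside

inside=no margin=-4727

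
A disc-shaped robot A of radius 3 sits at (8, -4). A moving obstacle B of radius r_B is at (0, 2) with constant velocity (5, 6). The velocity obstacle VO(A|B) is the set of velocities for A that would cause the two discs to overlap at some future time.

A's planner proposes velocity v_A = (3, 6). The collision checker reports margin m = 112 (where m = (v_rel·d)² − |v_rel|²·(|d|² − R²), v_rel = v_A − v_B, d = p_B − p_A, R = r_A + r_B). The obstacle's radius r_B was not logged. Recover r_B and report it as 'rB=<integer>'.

m = 112
d = (-8, 6);  v_rel = (-2, 0),  |v_rel|² = 4
v_rel×d = (-2)·(6) − (0)·(-8) = -12
since m = R²·4 − (-12)²:  R² = (144 + 112) / 4 = 64
R = √64 = 8  ⇒  r_B = 8 − 3 = 5

rB=5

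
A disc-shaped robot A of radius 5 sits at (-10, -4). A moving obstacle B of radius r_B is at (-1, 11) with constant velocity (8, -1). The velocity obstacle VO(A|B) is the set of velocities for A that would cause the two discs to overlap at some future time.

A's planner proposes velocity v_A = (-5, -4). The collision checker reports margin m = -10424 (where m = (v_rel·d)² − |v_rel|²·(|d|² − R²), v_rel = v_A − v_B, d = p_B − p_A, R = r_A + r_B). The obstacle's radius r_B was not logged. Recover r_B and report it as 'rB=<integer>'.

m = -10424
d = (9, 15);  v_rel = (-13, -3),  |v_rel|² = 178
v_rel×d = (-13)·(15) − (-3)·(9) = -168
since m = R²·178 − (-168)²:  R² = (28224 + -10424) / 178 = 100
R = √100 = 10  ⇒  r_B = 10 − 5 = 5

rB=5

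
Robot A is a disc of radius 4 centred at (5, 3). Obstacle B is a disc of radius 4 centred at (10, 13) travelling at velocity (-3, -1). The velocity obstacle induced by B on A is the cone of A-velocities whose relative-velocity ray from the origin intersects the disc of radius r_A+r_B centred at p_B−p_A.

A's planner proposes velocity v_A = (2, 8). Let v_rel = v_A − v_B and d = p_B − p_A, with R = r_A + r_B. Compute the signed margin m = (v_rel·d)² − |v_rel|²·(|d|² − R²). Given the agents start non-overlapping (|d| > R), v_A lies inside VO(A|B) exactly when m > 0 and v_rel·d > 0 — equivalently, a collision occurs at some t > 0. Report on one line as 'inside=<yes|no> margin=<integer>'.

d = (5, 10),  |d|² = 125;  R = 4+4 = 8,  c = 125−8² = 61
v_rel = (5, 9),  |v_rel|² = 106;  v_rel·d = (5)·(5) + (9)·(10) = 115
106·t² − 230·t + 61 = 0  ⇒  m = 115² − 106·61 = 6759
m = 6759 > 0,  v_rel·d = 115 > 0  ⇒  inside

inside=yes margin=6759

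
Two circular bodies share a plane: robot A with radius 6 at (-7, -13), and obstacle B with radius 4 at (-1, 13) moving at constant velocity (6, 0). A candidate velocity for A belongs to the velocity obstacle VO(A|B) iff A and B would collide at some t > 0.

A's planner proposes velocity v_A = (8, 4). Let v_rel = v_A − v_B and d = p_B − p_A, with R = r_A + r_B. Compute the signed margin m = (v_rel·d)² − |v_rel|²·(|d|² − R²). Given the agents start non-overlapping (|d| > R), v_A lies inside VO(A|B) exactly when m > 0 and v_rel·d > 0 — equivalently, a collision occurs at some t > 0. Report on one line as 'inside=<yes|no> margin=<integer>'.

d = (6, 26),  |d|² = 712;  R = 6+4 = 10,  c = 712−10² = 612
v_rel = (2, 4),  |v_rel|² = 20;  v_rel·d = (2)·(6) + (4)·(26) = 116
20·t² − 232·t + 612 = 0  ⇒  m = 116² − 20·612 = 1216
m = 1216 > 0,  v_rel·d = 116 > 0  ⇒  inside

inside=yes margin=1216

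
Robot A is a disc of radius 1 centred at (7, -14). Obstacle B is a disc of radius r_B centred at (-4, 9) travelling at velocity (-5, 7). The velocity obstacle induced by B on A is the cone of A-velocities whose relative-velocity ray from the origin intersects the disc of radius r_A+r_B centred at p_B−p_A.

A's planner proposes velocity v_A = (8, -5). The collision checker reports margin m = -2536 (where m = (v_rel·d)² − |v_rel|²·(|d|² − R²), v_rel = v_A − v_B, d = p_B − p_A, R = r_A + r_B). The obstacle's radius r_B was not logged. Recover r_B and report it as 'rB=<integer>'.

m = -2536
d = (-11, 23);  v_rel = (13, -12),  |v_rel|² = 313
v_rel×d = (13)·(23) − (-12)·(-11) = 167
since m = R²·313 − 167²:  R² = (27889 + -2536) / 313 = 81
R = √81 = 9  ⇒  r_B = 9 − 1 = 8

rB=8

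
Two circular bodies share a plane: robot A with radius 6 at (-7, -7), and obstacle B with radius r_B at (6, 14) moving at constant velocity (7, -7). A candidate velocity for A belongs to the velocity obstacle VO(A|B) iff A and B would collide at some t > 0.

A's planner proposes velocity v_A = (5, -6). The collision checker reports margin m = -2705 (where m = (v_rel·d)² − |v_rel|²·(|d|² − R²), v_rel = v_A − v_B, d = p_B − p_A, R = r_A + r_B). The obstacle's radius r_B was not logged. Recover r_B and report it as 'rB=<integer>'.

m = -2705
d = (13, 21);  v_rel = (-2, 1),  |v_rel|² = 5
v_rel×d = (-2)·(21) − (1)·(13) = -55
since m = R²·5 − (-55)²:  R² = (3025 + -2705) / 5 = 64
R = √64 = 8  ⇒  r_B = 8 − 6 = 2

rB=2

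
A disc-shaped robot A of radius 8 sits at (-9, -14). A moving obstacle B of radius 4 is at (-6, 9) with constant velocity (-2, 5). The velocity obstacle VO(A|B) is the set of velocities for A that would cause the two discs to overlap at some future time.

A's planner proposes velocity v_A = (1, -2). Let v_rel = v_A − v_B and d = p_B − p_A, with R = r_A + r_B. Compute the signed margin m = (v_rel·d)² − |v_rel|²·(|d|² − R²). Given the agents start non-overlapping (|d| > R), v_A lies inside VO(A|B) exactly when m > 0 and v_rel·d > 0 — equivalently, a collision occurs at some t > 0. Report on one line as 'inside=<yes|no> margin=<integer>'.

d = (3, 23),  |d|² = 538;  R = 8+4 = 12,  c = 538−12² = 394
v_rel = (3, -7),  |v_rel|² = 58;  v_rel·d = (3)·(3) + (-7)·(23) = -152
58·t² + 304·t + 394 = 0  ⇒  m = (-152)² − 58·394 = 252
m = 252 > 0,  v_rel·d = -152 < 0  ⇒  outside

inside=no margin=252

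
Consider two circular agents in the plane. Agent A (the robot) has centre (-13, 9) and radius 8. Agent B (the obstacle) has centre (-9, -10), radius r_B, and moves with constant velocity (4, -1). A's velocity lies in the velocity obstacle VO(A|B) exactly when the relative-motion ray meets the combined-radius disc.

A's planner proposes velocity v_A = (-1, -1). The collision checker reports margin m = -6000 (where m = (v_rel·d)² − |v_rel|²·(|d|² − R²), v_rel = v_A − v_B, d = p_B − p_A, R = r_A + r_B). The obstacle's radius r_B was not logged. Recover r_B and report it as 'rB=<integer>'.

m = -6000
d = (4, -19);  v_rel = (-5, 0),  |v_rel|² = 25
v_rel×d = (-5)·(-19) − (0)·(4) = 95
since m = R²·25 − 95²:  R² = (9025 + -6000) / 25 = 121
R = √121 = 11  ⇒  r_B = 11 − 8 = 3

rB=3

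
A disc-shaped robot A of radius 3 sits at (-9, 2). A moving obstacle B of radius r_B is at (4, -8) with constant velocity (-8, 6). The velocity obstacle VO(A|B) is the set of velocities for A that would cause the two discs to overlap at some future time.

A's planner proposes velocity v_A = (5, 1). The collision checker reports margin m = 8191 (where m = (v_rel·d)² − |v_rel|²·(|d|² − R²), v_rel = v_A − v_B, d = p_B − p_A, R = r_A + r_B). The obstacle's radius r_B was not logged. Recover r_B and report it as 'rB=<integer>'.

m = 8191
d = (13, -10);  v_rel = (13, -5),  |v_rel|² = 194
v_rel×d = (13)·(-10) − (-5)·(13) = -65
since m = R²·194 − (-65)²:  R² = (4225 + 8191) / 194 = 64
R = √64 = 8  ⇒  r_B = 8 − 3 = 5

rB=5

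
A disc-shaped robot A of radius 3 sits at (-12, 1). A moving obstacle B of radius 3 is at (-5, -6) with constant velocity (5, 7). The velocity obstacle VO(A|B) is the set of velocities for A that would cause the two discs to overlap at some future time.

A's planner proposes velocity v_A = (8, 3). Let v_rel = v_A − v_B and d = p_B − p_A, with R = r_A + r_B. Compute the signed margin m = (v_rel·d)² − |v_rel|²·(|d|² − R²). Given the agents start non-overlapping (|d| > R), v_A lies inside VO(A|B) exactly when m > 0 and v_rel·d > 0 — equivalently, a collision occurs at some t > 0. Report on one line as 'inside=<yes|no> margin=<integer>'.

d = (7, -7),  |d|² = 98;  R = 3+3 = 6,  c = 98−6² = 62
v_rel = (3, -4),  |v_rel|² = 25;  v_rel·d = (3)·(7) + (-4)·(-7) = 49
25·t² − 98·t + 62 = 0  ⇒  m = 49² − 25·62 = 851
m = 851 > 0,  v_rel·d = 49 > 0  ⇒  inside

inside=yes margin=851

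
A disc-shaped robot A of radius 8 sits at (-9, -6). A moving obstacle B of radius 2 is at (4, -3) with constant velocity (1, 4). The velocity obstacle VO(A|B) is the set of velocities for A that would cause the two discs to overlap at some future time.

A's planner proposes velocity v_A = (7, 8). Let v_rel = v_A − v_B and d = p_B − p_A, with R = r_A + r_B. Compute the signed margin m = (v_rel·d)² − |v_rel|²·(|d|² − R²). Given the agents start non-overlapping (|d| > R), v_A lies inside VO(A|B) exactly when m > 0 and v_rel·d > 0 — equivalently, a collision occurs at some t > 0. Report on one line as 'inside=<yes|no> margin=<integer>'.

d = (13, 3),  |d|² = 178;  R = 8+2 = 10,  c = 178−10² = 78
v_rel = (6, 4),  |v_rel|² = 52;  v_rel·d = (6)·(13) + (4)·(3) = 90
52·t² − 180·t + 78 = 0  ⇒  m = 90² − 52·78 = 4044
m = 4044 > 0,  v_rel·d = 90 > 0  ⇒  inside

inside=yes margin=4044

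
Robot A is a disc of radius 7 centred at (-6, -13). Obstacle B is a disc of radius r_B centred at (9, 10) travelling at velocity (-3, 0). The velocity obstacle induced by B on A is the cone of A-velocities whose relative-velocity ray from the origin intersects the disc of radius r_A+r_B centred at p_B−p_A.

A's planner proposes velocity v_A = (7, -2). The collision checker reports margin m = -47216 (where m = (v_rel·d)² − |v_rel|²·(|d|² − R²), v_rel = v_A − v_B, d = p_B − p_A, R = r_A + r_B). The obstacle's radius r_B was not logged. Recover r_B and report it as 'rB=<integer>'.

m = -47216
d = (15, 23);  v_rel = (10, -2),  |v_rel|² = 104
v_rel×d = (10)·(23) − (-2)·(15) = 260
since m = R²·104 − 260²:  R² = (67600 + -47216) / 104 = 196
R = √196 = 14  ⇒  r_B = 14 − 7 = 7

rB=7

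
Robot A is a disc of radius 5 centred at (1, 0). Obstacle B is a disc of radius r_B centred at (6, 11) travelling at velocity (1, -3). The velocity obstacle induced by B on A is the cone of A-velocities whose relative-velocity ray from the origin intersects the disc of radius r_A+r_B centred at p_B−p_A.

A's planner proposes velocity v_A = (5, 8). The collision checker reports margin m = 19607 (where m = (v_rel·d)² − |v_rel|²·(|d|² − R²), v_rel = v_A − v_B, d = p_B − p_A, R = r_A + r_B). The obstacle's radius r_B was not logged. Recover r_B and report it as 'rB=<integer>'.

m = 19607
d = (5, 11);  v_rel = (4, 11),  |v_rel|² = 137
v_rel×d = (4)·(11) − (11)·(5) = -11
since m = R²·137 − (-11)²:  R² = (121 + 19607) / 137 = 144
R = √144 = 12  ⇒  r_B = 12 − 5 = 7

rB=7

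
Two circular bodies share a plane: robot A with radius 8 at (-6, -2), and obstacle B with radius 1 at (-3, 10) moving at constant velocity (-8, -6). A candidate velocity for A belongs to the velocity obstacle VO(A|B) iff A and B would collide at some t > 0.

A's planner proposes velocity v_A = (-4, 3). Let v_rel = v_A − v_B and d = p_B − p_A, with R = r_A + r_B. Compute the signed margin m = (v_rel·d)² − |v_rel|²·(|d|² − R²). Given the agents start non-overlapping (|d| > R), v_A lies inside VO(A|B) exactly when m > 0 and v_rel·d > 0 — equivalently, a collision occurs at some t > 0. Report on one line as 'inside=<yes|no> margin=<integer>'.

d = (3, 12),  |d|² = 153;  R = 8+1 = 9,  c = 153−9² = 72
v_rel = (4, 9),  |v_rel|² = 97;  v_rel·d = (4)·(3) + (9)·(12) = 120
97·t² − 240·t + 72 = 0  ⇒  m = 120² − 97·72 = 7416
m = 7416 > 0,  v_rel·d = 120 > 0  ⇒  inside

inside=yes margin=7416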